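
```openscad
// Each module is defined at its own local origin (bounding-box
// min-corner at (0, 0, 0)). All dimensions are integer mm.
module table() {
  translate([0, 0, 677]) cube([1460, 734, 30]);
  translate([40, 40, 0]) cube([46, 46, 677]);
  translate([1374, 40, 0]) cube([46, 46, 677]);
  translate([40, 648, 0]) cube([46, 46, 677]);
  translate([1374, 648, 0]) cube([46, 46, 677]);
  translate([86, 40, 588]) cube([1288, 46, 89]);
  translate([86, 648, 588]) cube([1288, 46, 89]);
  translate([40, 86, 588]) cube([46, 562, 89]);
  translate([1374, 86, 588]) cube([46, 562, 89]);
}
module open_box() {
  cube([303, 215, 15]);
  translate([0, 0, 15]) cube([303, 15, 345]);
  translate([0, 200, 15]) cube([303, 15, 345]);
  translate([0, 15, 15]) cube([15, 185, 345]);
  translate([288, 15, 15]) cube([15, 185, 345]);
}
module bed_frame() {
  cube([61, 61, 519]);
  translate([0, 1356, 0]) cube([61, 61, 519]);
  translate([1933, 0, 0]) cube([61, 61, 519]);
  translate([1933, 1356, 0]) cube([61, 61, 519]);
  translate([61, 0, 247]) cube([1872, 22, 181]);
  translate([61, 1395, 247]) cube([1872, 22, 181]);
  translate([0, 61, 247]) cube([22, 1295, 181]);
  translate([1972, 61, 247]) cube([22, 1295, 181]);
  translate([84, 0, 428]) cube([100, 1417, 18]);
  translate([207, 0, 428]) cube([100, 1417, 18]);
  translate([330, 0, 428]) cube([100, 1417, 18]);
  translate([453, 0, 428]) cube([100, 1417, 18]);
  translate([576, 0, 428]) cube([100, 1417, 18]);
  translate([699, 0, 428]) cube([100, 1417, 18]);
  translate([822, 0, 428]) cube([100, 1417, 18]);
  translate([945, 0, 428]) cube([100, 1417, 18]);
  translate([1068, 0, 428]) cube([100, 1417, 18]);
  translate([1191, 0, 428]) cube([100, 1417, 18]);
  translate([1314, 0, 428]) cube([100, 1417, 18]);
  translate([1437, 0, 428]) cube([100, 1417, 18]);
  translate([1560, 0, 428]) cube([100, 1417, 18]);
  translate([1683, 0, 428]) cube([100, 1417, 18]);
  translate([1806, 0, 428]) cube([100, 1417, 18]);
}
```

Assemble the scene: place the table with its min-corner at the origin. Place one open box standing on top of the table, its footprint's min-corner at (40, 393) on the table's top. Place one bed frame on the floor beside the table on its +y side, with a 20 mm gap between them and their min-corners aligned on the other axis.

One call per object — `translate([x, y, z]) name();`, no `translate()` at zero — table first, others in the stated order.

table();
translate([40, 393, 707]) open_box();
translate([0, 754, 0]) bed_frame();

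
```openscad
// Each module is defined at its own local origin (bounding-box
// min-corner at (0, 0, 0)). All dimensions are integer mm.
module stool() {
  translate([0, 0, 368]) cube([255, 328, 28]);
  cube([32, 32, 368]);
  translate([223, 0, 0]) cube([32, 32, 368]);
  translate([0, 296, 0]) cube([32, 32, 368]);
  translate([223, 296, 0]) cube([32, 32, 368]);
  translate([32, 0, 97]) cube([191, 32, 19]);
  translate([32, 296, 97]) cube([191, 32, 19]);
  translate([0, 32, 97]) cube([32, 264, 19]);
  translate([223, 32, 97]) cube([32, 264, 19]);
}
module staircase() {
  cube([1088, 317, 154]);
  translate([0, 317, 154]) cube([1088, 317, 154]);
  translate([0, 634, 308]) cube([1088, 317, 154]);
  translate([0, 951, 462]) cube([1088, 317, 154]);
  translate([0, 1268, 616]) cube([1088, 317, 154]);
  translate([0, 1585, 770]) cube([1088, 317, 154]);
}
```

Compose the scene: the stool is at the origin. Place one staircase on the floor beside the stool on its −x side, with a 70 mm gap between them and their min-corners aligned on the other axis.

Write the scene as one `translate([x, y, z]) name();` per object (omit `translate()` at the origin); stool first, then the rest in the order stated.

stool();
translate([-1158, 0, 0]) staircase();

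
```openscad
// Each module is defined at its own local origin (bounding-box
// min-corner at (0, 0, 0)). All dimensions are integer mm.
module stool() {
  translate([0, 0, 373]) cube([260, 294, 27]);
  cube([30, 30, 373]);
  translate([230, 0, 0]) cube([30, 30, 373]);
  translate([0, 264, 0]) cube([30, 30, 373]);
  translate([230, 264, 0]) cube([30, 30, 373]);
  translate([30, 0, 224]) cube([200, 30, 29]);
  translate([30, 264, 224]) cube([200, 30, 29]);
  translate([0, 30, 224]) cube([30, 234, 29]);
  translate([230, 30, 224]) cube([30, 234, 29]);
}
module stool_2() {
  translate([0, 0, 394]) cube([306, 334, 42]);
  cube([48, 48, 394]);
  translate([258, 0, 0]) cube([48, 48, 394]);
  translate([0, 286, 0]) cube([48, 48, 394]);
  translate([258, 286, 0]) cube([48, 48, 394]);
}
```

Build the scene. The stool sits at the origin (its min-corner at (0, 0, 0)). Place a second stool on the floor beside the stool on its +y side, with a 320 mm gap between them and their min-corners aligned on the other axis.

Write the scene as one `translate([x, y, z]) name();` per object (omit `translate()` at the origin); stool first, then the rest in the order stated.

stool();
translate([0, 614, 0]) stool_2();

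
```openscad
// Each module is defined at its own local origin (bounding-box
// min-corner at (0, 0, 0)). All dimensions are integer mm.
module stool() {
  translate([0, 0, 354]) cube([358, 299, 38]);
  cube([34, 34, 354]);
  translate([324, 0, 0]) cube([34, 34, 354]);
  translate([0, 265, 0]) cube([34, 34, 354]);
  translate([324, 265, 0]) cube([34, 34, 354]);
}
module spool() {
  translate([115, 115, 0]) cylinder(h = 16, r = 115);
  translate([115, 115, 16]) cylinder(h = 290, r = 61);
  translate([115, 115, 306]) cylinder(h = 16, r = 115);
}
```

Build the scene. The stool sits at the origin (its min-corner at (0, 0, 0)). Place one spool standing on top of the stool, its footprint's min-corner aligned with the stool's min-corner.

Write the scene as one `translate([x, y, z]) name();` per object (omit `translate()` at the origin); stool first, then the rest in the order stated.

stool();
translate([0, 0, 392]) spool();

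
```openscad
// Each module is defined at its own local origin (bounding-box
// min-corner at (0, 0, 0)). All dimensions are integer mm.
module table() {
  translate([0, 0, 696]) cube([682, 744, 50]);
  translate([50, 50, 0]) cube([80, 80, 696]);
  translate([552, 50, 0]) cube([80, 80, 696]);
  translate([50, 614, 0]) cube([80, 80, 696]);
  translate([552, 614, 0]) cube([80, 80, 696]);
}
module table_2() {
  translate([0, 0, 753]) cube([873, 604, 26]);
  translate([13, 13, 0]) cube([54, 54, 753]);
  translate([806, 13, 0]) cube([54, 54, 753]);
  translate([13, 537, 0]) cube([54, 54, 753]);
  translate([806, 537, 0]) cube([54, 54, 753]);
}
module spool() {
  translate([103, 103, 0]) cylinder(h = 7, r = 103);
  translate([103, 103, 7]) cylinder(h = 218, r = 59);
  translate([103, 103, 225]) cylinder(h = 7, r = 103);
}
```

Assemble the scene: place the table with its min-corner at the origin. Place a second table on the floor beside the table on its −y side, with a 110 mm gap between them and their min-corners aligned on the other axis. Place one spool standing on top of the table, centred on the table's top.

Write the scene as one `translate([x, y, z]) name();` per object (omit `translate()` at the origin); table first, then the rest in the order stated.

table();
translate([0, -714, 0]) table_2();
translate([238, 269, 746]) spool();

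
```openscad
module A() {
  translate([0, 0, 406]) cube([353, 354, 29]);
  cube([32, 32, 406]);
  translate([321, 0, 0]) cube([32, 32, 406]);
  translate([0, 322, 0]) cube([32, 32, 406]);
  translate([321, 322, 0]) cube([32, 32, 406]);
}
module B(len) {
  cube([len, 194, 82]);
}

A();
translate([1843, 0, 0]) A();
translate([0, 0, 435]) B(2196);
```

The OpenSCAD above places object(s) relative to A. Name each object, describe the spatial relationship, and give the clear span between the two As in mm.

A is a stool. B is a beam. A beam spans the tops of two stools. The clear span between the two stools is 1490 mm.

Second stool starts at x = 1843; first ends at x = 353; clear span = 1843 − 353 = 1490 mm.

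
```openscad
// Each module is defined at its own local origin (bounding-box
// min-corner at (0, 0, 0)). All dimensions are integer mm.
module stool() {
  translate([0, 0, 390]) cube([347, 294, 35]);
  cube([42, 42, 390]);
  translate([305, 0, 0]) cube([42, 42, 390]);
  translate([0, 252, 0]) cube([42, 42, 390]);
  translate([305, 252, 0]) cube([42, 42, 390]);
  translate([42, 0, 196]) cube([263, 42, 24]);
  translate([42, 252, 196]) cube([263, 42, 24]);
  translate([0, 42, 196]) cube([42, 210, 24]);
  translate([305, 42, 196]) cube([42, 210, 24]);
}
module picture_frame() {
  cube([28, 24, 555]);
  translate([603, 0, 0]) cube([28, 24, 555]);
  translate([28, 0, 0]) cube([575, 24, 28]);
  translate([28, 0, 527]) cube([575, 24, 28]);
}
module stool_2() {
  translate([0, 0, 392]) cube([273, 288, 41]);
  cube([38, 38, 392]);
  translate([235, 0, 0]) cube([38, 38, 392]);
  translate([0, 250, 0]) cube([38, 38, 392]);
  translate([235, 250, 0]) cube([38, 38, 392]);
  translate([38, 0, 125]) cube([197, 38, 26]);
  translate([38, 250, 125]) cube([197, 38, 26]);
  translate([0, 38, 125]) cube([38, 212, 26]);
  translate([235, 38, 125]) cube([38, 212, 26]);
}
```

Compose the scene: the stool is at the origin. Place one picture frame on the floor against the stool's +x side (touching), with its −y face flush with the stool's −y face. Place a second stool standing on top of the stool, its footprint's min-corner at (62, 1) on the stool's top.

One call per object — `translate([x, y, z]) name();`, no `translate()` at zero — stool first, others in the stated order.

stool();
translate([347, 0, 0]) picture_frame();
translate([62, 1, 425]) stool_2();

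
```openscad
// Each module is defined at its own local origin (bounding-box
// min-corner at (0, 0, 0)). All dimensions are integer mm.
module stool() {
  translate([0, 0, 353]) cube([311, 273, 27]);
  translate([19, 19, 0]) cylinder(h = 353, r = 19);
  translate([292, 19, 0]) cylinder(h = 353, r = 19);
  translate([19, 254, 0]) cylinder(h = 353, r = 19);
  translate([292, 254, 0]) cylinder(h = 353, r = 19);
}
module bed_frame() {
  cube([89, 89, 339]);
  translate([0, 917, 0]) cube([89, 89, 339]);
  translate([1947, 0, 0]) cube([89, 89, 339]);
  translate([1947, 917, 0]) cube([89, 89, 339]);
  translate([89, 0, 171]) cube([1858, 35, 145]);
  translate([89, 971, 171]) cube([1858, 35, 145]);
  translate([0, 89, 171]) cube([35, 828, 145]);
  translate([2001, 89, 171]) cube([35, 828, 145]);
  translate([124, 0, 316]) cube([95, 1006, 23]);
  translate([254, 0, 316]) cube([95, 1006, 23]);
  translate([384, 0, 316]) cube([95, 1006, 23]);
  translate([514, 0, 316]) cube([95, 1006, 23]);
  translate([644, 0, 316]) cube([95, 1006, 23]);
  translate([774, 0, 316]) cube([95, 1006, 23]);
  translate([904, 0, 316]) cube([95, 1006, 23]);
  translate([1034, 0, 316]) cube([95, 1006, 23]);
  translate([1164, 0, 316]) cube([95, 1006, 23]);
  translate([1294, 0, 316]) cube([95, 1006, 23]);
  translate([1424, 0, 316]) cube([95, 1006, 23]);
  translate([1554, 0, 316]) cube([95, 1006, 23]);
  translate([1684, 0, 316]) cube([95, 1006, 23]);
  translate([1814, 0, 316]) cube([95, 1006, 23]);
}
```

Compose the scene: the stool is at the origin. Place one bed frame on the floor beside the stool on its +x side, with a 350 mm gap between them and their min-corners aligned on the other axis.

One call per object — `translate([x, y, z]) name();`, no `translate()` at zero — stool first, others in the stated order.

stool();
translate([661, 0, 0]) bed_frame();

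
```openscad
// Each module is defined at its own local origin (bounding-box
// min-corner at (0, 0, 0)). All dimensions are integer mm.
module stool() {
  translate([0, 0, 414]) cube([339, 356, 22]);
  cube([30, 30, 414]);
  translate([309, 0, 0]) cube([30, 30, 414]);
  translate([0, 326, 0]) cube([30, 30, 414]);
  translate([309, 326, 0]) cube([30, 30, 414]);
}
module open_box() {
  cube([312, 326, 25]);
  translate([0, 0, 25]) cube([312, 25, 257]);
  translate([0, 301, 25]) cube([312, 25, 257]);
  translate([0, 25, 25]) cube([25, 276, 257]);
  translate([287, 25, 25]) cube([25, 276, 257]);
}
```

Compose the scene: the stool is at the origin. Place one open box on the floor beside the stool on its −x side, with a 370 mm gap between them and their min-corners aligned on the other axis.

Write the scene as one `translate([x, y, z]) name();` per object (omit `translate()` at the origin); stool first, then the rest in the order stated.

stool();
translate([-682, 0, 0]) open_box();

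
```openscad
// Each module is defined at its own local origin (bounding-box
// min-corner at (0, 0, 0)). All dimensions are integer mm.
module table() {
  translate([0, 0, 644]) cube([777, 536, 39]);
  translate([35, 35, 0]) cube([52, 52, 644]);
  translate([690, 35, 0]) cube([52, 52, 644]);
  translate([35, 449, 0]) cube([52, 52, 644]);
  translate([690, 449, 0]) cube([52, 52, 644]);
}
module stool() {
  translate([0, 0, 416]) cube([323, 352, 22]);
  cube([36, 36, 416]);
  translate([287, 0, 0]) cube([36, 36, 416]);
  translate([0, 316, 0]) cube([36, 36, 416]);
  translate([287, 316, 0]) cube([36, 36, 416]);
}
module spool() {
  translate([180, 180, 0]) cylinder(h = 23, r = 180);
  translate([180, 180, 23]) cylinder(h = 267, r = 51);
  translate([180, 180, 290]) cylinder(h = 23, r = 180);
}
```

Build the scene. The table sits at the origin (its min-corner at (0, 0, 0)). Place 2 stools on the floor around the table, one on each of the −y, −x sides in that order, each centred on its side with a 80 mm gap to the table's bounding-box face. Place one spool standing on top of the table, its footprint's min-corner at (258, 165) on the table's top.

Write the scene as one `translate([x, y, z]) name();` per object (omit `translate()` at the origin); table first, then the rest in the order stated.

table();
translate([227, -432, 0]) stool();
translate([-403, 92, 0]) stool();
translate([258, 165, 683]) spool();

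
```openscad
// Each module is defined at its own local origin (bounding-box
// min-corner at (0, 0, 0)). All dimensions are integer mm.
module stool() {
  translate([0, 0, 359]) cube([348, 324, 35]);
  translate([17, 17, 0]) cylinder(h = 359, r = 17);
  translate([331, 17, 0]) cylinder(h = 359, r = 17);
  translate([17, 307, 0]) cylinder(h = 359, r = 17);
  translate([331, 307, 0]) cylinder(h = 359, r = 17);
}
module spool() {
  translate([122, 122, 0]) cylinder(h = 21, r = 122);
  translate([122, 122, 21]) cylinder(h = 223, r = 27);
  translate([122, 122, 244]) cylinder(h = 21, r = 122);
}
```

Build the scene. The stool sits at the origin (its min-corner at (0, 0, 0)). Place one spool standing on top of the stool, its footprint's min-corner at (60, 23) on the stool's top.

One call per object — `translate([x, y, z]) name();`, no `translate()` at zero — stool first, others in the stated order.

stool();
translate([60, 23, 394]) spool();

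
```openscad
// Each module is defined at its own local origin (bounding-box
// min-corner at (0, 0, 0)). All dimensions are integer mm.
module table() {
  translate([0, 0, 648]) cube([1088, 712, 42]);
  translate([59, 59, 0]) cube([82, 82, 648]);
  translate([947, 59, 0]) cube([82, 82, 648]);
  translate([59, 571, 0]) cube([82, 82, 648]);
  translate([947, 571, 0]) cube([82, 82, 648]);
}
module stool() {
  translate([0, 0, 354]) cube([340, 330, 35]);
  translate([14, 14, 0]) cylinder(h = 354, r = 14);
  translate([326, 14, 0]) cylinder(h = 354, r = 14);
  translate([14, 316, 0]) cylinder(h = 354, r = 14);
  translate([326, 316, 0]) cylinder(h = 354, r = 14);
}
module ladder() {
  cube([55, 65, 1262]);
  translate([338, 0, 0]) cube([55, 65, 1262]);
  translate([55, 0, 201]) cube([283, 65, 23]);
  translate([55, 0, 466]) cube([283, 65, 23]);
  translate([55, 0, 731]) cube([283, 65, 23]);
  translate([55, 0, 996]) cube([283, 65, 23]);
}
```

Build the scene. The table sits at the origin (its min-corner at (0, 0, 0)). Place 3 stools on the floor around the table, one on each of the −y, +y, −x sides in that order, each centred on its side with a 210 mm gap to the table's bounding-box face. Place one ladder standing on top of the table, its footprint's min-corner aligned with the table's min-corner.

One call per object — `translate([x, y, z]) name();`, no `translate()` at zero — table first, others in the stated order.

table();
translate([374, -540, 0]) stool();
translate([374, 922, 0]) stool();
translate([-550, 191, 0]) stool();
translate([0, 0, 690]) ladder();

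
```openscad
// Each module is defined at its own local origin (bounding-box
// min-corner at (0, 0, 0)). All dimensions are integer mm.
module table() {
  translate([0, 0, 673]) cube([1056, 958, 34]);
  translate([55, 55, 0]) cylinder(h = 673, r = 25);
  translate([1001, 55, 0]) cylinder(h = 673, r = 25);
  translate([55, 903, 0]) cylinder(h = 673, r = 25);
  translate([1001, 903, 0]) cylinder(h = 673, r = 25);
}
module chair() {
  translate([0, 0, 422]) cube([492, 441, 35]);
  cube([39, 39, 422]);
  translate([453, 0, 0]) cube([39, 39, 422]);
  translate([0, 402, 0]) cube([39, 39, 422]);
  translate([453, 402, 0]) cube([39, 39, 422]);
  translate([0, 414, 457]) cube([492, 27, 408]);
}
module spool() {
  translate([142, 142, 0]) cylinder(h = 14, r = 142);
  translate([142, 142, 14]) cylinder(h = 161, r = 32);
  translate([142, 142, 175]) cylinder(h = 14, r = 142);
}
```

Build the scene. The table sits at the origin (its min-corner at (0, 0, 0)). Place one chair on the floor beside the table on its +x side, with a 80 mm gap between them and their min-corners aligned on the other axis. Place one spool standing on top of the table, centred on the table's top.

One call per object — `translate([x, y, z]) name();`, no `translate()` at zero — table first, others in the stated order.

table();
translate([1136, 0, 0]) chair();
translate([386, 337, 707]) spool();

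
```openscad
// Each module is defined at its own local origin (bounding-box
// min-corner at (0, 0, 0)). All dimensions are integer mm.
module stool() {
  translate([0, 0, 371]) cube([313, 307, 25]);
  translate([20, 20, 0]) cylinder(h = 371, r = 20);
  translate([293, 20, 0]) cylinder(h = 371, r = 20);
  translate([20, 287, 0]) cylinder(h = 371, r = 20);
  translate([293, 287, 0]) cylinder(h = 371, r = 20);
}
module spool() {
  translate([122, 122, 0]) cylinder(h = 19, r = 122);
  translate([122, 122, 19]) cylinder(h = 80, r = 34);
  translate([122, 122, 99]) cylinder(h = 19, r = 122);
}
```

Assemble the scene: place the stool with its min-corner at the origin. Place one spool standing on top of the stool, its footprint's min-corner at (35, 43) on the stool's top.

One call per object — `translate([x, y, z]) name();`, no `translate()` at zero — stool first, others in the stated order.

stool();
translate([35, 43, 396]) spool();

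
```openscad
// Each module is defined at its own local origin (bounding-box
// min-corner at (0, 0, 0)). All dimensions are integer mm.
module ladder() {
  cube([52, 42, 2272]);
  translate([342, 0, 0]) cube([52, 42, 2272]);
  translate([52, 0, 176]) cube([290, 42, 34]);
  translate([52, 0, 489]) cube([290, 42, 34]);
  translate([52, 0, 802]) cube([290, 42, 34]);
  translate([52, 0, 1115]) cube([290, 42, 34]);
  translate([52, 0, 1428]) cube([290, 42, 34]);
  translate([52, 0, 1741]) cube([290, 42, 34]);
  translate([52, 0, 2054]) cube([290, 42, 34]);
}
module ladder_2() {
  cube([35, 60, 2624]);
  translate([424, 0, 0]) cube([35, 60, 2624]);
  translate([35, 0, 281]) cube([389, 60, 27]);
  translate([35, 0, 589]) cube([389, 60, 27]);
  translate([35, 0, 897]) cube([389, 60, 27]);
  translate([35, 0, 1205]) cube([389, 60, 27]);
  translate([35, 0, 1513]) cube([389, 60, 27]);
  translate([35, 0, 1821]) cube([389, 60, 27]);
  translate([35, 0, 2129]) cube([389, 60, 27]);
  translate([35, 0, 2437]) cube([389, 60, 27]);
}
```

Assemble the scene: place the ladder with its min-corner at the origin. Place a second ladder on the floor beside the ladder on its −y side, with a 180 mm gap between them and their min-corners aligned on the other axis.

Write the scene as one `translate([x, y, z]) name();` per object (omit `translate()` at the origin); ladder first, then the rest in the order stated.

ladder();
translate([0, -240, 0]) ladder_2();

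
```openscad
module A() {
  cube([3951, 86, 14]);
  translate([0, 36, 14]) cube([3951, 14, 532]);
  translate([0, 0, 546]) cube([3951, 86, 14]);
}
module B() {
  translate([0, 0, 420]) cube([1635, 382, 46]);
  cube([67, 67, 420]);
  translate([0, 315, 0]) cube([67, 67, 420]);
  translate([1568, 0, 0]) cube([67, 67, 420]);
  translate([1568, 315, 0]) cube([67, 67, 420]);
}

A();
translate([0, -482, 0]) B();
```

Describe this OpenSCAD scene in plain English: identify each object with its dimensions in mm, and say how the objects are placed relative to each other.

A is an I-beam lying along x, 3951 mm long. Overall section height 560 mm. Two flanges 86 mm wide (y) and 14 mm thick, one on the floor and one at the top; a web 14 mm thick runs between them, centred on the flange width.

B is a bench: a 1635×382 mm seat slab, 46 mm thick, top at z = 466 mm, on four 67×67 mm square legs flush with the seat corners and standing on z = 0.

The bench is on the floor beside the I-beam on its −y side.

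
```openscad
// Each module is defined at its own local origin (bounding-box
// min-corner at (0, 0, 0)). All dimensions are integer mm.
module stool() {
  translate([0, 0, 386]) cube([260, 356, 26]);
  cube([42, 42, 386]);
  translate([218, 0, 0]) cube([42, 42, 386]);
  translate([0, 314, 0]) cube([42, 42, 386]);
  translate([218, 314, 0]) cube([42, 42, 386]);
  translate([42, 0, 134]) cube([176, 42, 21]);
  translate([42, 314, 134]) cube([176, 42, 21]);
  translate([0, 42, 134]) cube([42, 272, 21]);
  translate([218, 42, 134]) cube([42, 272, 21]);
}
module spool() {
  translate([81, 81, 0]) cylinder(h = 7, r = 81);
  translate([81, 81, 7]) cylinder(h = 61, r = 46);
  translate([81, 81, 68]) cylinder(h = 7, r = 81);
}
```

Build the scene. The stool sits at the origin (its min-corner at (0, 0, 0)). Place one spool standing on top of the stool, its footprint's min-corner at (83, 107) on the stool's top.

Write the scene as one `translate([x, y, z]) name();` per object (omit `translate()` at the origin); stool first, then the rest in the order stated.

stool();
translate([83, 107, 412]) spool();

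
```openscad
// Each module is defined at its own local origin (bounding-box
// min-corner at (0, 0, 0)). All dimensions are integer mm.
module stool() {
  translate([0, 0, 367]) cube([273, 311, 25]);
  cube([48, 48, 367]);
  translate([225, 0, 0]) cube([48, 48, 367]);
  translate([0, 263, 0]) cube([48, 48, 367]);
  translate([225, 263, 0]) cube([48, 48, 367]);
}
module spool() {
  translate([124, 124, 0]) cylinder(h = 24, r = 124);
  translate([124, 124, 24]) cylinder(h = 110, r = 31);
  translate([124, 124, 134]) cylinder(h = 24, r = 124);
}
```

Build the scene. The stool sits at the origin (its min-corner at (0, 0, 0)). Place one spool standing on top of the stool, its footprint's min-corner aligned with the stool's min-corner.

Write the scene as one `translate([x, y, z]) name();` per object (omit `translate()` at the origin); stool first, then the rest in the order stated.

stool();
translate([0, 0, 392]) spool();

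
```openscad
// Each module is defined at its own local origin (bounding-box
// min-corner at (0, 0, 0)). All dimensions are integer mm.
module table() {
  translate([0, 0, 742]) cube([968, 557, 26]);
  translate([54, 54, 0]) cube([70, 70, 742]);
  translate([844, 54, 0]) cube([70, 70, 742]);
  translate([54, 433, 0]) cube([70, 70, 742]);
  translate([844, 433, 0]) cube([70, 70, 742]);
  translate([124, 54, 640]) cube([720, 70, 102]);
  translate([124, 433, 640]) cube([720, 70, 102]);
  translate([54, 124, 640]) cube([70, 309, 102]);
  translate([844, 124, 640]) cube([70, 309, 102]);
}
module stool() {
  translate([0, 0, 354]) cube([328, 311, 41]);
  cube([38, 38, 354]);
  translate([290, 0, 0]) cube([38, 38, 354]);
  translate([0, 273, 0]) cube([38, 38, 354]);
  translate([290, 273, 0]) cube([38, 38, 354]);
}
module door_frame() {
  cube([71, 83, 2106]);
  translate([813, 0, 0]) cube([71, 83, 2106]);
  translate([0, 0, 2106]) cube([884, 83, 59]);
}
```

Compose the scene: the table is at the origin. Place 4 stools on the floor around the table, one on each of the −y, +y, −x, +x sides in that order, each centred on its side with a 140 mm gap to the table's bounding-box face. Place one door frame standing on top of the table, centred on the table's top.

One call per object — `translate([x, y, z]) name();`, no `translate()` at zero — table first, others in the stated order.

table();
translate([320, -451, 0]) stool();
translate([320, 697, 0]) stool();
translate([-468, 123, 0]) stool();
translate([1108, 123, 0]) stool();
translate([42, 237, 768]) door_frame();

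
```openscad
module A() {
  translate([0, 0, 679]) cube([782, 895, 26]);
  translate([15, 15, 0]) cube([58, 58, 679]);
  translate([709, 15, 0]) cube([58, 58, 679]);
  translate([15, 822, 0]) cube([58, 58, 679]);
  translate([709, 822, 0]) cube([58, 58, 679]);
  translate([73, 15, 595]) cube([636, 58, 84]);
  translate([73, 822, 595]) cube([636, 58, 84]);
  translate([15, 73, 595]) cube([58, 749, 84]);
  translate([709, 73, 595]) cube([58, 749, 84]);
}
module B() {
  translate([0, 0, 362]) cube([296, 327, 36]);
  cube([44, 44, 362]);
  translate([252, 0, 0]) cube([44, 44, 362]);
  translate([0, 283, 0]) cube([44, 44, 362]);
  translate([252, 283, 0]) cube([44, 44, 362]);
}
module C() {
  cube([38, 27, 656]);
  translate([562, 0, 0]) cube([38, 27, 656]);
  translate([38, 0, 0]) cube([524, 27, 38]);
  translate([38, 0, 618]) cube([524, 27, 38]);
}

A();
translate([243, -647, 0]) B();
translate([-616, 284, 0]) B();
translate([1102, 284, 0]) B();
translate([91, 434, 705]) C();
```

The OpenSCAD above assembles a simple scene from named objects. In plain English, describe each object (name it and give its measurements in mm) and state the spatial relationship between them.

A is a table: top 782 mm (x) × 895 mm (y), 26 mm thick, upper face at z = 705 mm, on four 58×58 mm square legs, each inset 15 mm from the nearest pair of top edges, running from z = 0 to the bottom of the top. Four apron rails, 58 mm thick and 84 mm tall, run between adjacent legs with their top edges flush with the underside of the top and their outer faces flush with the legs' outer faces.

B is a simple wooden stool: a rectangular seat 296 mm (x) by 327 mm (y), 36 mm thick, top face at z = 398 mm, on four square legs, each 44×44 mm in cross-section. The legs rest on z = 0, each flush with a corner of the seat.

C is a rectangular picture frame lying in the x–z plane (depth along y). The opening is 524 mm wide (x) by 580 mm tall (z), surrounded by a border 38 mm wide on all four sides. The frame is 27 mm deep and is made of two full-height vertical stiles with two horizontal rails fitted between them.

Three stools sit around the table at the −y, −x, +x sides. The picture frame is on top of the table, centred.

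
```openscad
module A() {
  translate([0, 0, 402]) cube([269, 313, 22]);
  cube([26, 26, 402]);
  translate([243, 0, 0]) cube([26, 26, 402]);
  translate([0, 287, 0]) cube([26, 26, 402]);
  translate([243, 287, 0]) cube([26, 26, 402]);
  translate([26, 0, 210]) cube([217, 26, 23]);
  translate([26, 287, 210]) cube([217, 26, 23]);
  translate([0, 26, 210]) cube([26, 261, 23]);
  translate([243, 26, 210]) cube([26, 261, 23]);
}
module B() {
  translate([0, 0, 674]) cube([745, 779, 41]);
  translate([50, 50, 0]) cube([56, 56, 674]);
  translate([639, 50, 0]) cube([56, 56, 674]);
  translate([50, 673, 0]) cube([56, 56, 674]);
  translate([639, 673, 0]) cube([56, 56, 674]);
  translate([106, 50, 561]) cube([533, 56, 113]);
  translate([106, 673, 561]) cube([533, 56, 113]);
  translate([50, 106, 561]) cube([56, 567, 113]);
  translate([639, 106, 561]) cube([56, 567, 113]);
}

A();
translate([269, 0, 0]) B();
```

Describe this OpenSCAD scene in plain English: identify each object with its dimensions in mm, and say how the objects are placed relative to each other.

A is a simple wooden stool: a rectangular seat 269 mm (x) by 313 mm (y), 22 mm thick, top face at z = 424 mm, on four square legs, each 26×26 mm in cross-section. The legs rest on z = 0, each flush with a corner of the seat. Four stretchers, 26 mm wide and 23 mm tall, connect adjacent legs with their undersides at z = 210 mm, each running between the inner faces of the legs it joins and aligned with the legs' outer faces on the other axis.

B is a table with a 745×779 mm rectangular top, 41 mm thick, top surface at z = 715 mm, supported by four 56×56 mm square legs, each inset 50 mm from the nearest pair of top edges, running from the floor. Four apron rails, 56 mm thick and 113 mm tall, run between adjacent legs with their top edges flush with the underside of the top and their outer faces flush with the legs' outer faces.

The table is against the stool's +x side, with their −y faces flush.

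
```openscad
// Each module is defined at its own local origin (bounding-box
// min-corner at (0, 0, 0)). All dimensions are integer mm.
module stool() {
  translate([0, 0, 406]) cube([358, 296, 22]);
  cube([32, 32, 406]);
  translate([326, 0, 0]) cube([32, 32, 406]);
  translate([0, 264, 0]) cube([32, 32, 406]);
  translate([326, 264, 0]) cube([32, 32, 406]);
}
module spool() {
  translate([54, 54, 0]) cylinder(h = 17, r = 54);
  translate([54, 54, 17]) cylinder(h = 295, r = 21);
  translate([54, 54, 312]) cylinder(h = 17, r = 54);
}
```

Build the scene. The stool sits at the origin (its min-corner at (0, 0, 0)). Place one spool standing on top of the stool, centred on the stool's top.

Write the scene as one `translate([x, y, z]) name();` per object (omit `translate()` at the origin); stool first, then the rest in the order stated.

stool();
translate([125, 94, 428]) spool();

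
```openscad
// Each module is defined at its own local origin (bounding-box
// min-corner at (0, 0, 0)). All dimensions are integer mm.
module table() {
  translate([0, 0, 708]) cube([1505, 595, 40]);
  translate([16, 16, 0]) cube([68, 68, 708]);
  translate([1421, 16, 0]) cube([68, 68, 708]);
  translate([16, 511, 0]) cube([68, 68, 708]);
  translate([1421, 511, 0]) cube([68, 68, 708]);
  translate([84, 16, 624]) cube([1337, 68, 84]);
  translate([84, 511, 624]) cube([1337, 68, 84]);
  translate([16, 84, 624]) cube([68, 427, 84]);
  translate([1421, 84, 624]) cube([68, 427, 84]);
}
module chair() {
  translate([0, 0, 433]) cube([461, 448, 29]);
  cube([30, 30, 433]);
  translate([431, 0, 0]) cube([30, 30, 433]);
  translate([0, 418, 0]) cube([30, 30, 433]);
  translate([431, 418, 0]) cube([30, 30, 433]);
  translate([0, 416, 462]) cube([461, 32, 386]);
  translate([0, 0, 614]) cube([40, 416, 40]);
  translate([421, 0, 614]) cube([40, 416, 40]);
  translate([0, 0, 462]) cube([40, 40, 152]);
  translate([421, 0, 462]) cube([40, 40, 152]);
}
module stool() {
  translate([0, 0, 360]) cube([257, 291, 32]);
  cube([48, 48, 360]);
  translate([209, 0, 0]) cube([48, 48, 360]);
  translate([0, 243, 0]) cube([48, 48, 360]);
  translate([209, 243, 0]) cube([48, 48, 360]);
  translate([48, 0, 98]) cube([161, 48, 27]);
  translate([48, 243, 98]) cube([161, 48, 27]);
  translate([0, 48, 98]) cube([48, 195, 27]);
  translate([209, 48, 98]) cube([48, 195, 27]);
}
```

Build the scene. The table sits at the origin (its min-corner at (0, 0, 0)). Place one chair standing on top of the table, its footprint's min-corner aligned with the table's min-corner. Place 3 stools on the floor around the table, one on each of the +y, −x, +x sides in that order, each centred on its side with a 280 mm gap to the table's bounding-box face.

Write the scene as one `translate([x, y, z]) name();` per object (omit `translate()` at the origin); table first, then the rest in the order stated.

table();
translate([0, 0, 748]) chair();
translate([624, 875, 0]) stool();
translate([-537, 152, 0]) stool();
translate([1785, 152, 0]) stool();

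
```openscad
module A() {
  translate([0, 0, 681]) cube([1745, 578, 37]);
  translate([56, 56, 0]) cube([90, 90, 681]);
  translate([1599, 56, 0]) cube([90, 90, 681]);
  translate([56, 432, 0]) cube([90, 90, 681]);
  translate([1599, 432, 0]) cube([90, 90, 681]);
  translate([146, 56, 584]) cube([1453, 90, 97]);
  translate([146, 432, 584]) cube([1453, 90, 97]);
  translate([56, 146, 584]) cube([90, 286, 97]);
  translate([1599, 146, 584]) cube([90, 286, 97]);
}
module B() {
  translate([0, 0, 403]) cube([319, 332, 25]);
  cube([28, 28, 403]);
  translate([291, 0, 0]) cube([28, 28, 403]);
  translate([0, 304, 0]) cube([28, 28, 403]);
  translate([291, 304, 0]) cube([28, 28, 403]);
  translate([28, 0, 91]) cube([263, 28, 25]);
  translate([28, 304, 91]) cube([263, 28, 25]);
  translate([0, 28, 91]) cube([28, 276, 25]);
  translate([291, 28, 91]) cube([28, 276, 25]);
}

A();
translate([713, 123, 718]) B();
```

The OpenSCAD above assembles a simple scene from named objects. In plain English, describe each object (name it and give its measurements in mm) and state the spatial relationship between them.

A is a table with a 1745×578 mm rectangular top, 37 mm thick, top surface at z = 718 mm, supported by four 90×90 mm square legs, each inset 56 mm from the nearest pair of top edges, running from the floor. Four apron rails, 90 mm thick and 97 mm tall, run between adjacent legs with their top edges flush with the underside of the top and their outer faces flush with the legs' outer faces.

B is a simple wooden stool: a rectangular seat 319 mm (x) by 332 mm (y), 25 mm thick, top face at z = 428 mm, on four square legs, each 28×28 mm in cross-section. The legs rest on z = 0, each flush with a corner of the seat. Four stretchers, 28 mm wide and 25 mm tall, connect adjacent legs with their undersides at z = 91 mm, each running between the inner faces of the legs it joins and aligned with the legs' outer faces on the other axis.

The stool is on top of the table, centred.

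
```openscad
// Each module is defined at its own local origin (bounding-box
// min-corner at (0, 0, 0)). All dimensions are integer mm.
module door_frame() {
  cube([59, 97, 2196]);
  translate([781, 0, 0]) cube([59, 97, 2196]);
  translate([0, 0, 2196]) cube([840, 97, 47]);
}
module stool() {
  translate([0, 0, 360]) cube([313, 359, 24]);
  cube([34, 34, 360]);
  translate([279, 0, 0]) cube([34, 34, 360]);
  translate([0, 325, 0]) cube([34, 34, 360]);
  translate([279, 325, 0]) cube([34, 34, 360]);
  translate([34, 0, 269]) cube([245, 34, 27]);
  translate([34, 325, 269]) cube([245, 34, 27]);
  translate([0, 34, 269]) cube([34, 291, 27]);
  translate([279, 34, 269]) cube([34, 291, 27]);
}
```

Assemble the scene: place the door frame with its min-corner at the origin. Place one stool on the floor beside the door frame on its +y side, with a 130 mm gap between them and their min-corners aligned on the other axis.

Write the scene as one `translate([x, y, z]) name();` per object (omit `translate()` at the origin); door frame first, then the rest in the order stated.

door_frame();
translate([0, 227, 0]) stool();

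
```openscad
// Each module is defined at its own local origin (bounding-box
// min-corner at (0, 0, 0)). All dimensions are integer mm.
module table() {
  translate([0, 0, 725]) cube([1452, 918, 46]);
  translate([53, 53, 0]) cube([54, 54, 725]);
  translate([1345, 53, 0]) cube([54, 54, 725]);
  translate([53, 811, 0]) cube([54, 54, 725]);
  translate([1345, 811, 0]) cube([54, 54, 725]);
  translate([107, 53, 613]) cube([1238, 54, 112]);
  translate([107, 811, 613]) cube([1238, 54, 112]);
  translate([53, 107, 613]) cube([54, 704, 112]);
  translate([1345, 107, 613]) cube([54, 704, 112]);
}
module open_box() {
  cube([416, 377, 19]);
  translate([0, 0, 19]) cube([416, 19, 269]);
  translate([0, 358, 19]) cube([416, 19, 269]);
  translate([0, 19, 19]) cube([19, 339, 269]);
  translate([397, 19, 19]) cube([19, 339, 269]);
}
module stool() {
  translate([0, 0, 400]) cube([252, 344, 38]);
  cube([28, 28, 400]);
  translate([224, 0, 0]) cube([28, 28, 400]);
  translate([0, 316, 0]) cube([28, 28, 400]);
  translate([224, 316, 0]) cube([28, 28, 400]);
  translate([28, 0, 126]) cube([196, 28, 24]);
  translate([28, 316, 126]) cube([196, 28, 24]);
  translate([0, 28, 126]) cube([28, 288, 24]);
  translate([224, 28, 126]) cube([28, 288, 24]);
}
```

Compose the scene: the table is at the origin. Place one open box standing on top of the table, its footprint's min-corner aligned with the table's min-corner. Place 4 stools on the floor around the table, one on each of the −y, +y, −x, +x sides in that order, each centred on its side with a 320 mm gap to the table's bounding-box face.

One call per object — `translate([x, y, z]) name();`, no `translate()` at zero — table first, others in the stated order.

table();
translate([0, 0, 771]) open_box();
translate([600, -664, 0]) stool();
translate([600, 1238, 0]) stool();
translate([-572, 287, 0]) stool();
translate([1772, 287, 0]) stool();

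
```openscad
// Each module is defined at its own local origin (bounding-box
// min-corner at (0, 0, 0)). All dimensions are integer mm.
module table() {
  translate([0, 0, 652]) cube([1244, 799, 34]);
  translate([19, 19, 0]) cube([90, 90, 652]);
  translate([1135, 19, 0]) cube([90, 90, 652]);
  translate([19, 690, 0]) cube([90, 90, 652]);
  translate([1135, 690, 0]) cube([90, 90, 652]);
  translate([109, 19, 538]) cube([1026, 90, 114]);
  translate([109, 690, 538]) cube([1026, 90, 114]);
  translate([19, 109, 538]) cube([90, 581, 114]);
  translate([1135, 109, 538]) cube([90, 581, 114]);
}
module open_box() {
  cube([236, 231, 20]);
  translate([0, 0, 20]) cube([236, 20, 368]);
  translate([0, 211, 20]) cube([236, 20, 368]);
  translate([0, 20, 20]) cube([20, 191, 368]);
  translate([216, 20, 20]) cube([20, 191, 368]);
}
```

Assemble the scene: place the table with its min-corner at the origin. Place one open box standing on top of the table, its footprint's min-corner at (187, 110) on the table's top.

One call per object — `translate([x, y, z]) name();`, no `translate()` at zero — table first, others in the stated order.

table();
translate([187, 110, 686]) open_box();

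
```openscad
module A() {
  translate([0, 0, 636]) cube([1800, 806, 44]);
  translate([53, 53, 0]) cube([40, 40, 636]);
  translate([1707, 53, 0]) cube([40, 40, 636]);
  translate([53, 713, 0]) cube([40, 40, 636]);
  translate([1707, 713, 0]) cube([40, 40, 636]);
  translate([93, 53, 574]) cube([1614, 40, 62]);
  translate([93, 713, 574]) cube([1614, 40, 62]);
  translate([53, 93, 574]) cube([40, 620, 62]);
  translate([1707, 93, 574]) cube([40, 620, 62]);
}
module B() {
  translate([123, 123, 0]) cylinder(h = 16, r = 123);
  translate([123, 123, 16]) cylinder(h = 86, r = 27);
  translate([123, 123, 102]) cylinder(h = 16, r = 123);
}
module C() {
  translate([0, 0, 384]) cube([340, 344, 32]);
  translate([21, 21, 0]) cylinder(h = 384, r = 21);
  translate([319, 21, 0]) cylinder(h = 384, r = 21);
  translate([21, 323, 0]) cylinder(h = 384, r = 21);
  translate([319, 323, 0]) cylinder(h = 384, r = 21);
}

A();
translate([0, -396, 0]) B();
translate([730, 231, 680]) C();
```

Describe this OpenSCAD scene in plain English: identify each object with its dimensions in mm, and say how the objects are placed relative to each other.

A is a rectangular dining table. The top is 1800×806×44 mm with its upper surface at z = 680 mm. It stands on four 40×40 mm square legs, each inset 53 mm from the nearest pair of top edges, running from the floor to the underside of the top. Four apron rails, 40 mm thick and 62 mm tall, run between adjacent legs with their top edges flush with the underside of the top and their outer faces flush with the legs' outer faces.

B is a spool: two coaxial disc flanges of radius 123 mm and thickness 16 mm, joined by a core cylinder of radius 27 mm and height 86 mm. The lower flange rests on z = 0 and the three cylinders share a vertical axis.

C is a simple wooden stool: a rectangular seat 340 mm (x) by 344 mm (y), 32 mm thick, top face at z = 416 mm, on four round legs, each 42 mm in diameter. The legs rest on z = 0, each leg's axis is inset half a diameter from the nearest pair of seat edges (so the leg's bounding box is flush with the corner).

The spool is on the floor beside the table on its −y side. The stool is on top of the table, centred.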